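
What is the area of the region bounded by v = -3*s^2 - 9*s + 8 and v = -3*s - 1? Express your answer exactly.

Set the curves equal: -3*s^2 - 9*s + 8 = -3*s - 1, so -3*s^2 - 6*s + 9 = 0, which factors as -3*(s - 1)*(s + 3) = 0. The curves meet at s = -3, 1.
On [-3, 1], v = -3*s^2 - 9*s + 8 is on top; that piece has area ∫[-3,1] (-3*s^2 - 6*s + 9) ds = 32.

32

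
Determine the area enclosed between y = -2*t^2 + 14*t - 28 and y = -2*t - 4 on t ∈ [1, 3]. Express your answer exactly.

8

The difference (-2*t^2 + 14*t - 28) - (-2*t - 4) = -2*t^2 + 16*t - 24 changes sign at t = 2 inside [1, 3], so split the integral there.
∫[1,2] (-2*t^2 + 16*t - 24) dt = -14/3; the area of that piece is 14/3.
∫[2,3] (-2*t^2 + 16*t - 24) dt = 10/3.
Total area = 14/3 + 10/3 = 8.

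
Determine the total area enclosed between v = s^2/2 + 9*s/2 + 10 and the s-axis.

The curve meets the s-axis where s^2/2 + 9*s/2 + 10 = 0, i.e. (s + 4)*(s + 5)/2 = 0, at s = -5, -4.
On [-5, -4] the curve lies below the axis; ∫[-5,-4] (s^2/2 + 9*s/2 + 10) ds = -1/12, giving area 1/12.

1/12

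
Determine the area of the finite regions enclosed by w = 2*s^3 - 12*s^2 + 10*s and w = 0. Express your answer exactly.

Set the curves equal: 2*s^3 - 12*s^2 + 10*s = 0, so 2*s^3 - 12*s^2 + 10*s = 0, which factors as 2*s*(s - 5)*(s - 1) = 0. The curves meet at s = 0, 1, 5.
On [0, 1], w = 2*s^3 - 12*s^2 + 10*s is on top; that piece has area ∫[0,1] (2*s^3 - 12*s^2 + 10*s) ds = 3/2.
On [1, 5], w = 0 is on top; that piece has area ∫[1,5] (-(2*s^3 - 12*s^2 + 10*s)) ds = 64.
Total enclosed area = 3/2 + 64 = 131/2.

131/2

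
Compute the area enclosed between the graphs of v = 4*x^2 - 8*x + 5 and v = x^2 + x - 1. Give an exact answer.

1/2

Set the curves equal: 4*x^2 - 8*x + 5 = x^2 + x - 1, so 3*x^2 - 9*x + 6 = 0, which factors as 3*(x - 2)*(x - 1) = 0. The curves meet at x = 1, 2.
On [1, 2], v = x^2 + x - 1 is on top; that piece has area ∫[1,2] (-(3*x^2 - 9*x + 6)) dx = 1/2.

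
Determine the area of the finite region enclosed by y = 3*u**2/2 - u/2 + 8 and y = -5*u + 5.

1/4

Set the curves equal: 3*u**2/2 - u/2 + 8 = -5*u + 5, so 3*u**2/2 + 9*u/2 + 3 = 0, which factors as 3*(u + 1)*(u + 2)/2 = 0. The curves meet at u = -2, -1.
On [-2, -1], y = -5*u + 5 is on top; that piece has area ∫[-2,-1] (-(3*u**2/2 + 9*u/2 + 3)) du = 1/4.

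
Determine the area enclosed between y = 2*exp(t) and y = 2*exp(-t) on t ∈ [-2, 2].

-8 + 4*exp(-2) + 4*exp(2)

The difference (2*exp(t)) - (2*exp(-t)) = 2*exp(t) - 2*exp(-t) changes sign at t = 0 inside [-2, 2], so split the integral there.
∫[-2,0] (2*exp(t) - 2*exp(-t)) dt = -2*exp(2) - 2*exp(-2) + 4; the area of that piece is -4 + 2*exp(-2) + 2*exp(2).
∫[0,2] (2*exp(t) - 2*exp(-t)) dt = -4 + 2*exp(-2) + 2*exp(2).
Total area = (-4 + 2*exp(-2) + 2*exp(2)) + (-4 + 2*exp(-2) + 2*exp(2)) = -8 + 4*exp(-2) + 4*exp(2).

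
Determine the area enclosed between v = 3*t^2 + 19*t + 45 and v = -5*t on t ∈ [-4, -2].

The difference (3*t^2 + 19*t + 45) - (-5*t) = 3*t^2 + 24*t + 45 changes sign at t = -3 inside [-4, -2], so split the integral there.
∫[-4,-3] (3*t^2 + 24*t + 45) dt = -2; the area of that piece is 2.
∫[-3,-2] (3*t^2 + 24*t + 45) dt = 4.
Total area = 2 + 4 = 6.

6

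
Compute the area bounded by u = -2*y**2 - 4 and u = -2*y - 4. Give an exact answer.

1/3

Both boundary curves give u as a function of y, so integrate with respect to y. Setting them equal: -2*y**2 + 2*y = 0, i.e. -2*y*(y - 1) = 0, so they meet at y = 0, 1.
For y in [0, 1], u = -2*y**2 - 4 is on the right; area = ∫[0,1] (-2*y**2 + 2*y) dy = 1/3.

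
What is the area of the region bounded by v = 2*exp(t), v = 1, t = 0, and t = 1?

-3 + 2*exp(1)

On [0, 1], (2*exp(t)) - (1) = 2*exp(t) - 1 is ≥ 0 throughout, so the area is a single integral of |2*exp(t) - 1|.
∫[0,1] (2*exp(t) - 1) dt = -3 + 2*exp(1).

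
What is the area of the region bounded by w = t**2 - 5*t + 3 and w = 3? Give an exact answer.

125/6

Set the curves equal: t**2 - 5*t + 3 = 3, so t**2 - 5*t = 0, which factors as t*(t - 5) = 0. The curves meet at t = 0, 5.
On [0, 5], w = 3 is on top; that piece has area ∫[0,5] (-(t**2 - 5*t)) dt = 125/6.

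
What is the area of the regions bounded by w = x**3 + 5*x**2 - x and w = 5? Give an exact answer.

Set the curves equal: x**3 + 5*x**2 - x = 5, so x**3 + 5*x**2 - x - 5 = 0, which factors as (x - 1)*(x + 1)*(x + 5) = 0. The curves meet at x = -5, -1, 1.
On [-5, -1], w = x**3 + 5*x**2 - x is on top; that piece has area ∫[-5,-1] (x**3 + 5*x**2 - x - 5) dx = 128/3.
On [-1, 1], w = 5 is on top; that piece has area ∫[-1,1] (-(x**3 + 5*x**2 - x - 5)) dx = 20/3.
Total enclosed area = 128/3 + 20/3 = 148/3.

148/3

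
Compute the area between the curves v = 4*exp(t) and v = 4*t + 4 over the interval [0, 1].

-10 + 4*exp(1)

On [0, 1], (4*exp(t)) - (4*t + 4) = -4*t + 4*exp(t) - 4 is ≥ 0 throughout, so the area is a single integral of |-4*t + 4*exp(t) - 4|.
∫[0,1] (-4*t + 4*exp(t) - 4) dt = -10 + 4*exp(1).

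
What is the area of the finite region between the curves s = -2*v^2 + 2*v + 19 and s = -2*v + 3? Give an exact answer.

72

Both boundary curves give s as a function of v, so integrate with respect to v. Setting them equal: -2*v^2 + 4*v + 16 = 0, i.e. -2*(v - 4)*(v + 2) = 0, so they meet at v = -2, 4.
For v in [-2, 4], s = -2*v^2 + 2*v + 19 is on the right; area = ∫[-2,4] (-2*v^2 + 4*v + 16) dv = 72.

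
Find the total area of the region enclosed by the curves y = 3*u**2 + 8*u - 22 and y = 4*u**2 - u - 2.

Set the curves equal: 3*u**2 + 8*u - 22 = 4*u**2 - u - 2, so -u**2 + 9*u - 20 = 0, which factors as -(u - 5)*(u - 4) = 0. The curves meet at u = 4, 5.
On [4, 5], y = 3*u**2 + 8*u - 22 is on top; that piece has area ∫[4,5] (-u**2 + 9*u - 20) du = 1/6.

1/6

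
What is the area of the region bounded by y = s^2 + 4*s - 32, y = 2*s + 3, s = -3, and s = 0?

On [-3, 0], (s^2 + 4*s - 32) - (2*s + 3) = s^2 + 2*s - 35 is ≤ 0 throughout, so the area is a single integral of |s^2 + 2*s - 35|.
∫[-3,0] (s^2 + 2*s - 35) ds = -105; the area of that piece is 105.

105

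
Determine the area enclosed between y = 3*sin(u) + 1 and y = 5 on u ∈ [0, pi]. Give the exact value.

On [0, pi], (3*sin(u) + 1) - (5) = 3*sin(u) - 4 is ≤ 0 throughout, so the area is a single integral of |3*sin(u) - 4|.
∫[0,pi] (3*sin(u) - 4) du = 6 - 4*pi; the area of that piece is -6 + 4*pi.

-6 + 4*pi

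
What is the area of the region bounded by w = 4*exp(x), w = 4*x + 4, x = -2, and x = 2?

-16 - 4*exp(-2) + 4*exp(2)

On [-2, 2], (4*exp(x)) - (4*x + 4) = -4*x + 4*exp(x) - 4 is ≥ 0 throughout, so the area is a single integral of |-4*x + 4*exp(x) - 4|.
∫[-2,2] (-4*x + 4*exp(x) - 4) dx = -16 - 4*exp(-2) + 4*exp(2).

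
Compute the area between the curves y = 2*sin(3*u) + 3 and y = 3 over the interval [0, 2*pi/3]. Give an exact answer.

8/3

The difference (2*sin(3*u) + 3) - (3) = 2*sin(3*u) changes sign at u = pi/3 inside [0, 2*pi/3], so split the integral there.
∫[0,pi/3] (2*sin(3*u)) du = 4/3.
∫[pi/3,2*pi/3] (2*sin(3*u)) du = -4/3; the area of that piece is 4/3.
Total area = 4/3 + 4/3 = 8/3.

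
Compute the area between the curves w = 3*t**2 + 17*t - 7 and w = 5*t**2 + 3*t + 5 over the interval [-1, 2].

The difference (3*t**2 + 17*t - 7) - (5*t**2 + 3*t + 5) = -2*t**2 + 14*t - 12 changes sign at t = 1 inside [-1, 2], so split the integral there.
∫[-1,1] (-2*t**2 + 14*t - 12) dt = -76/3; the area of that piece is 76/3.
∫[1,2] (-2*t**2 + 14*t - 12) dt = 13/3.
Total area = 76/3 + 13/3 = 89/3.

89/3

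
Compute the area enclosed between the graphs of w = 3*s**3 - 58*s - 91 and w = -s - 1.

Set the curves equal: 3*s**3 - 58*s - 91 = -s - 1, so 3*s**3 - 57*s - 90 = 0, which factors as 3*(s - 5)*(s + 2)*(s + 3) = 0. The curves meet at s = -3, -2, 5.
On [-3, -2], w = 3*s**3 - 58*s - 91 is on top; that piece has area ∫[-3,-2] (3*s**3 - 57*s - 90) ds = 15/4.
On [-2, 5], w = -s - 1 is on top; that piece has area ∫[-2,5] (-(3*s**3 - 57*s - 90)) ds = 3087/4.
Total enclosed area = 15/4 + 3087/4 = 1551/2.

1551/2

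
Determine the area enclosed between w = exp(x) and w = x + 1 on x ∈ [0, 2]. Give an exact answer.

On [0, 2], (exp(x)) - (x + 1) = -x + exp(x) - 1 is ≥ 0 throughout, so the area is a single integral of |-x + exp(x) - 1|.
∫[0,2] (-x + exp(x) - 1) dx = -5 + exp(2).

-5 + exp(2)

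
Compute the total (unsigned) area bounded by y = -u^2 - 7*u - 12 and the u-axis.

The curve meets the u-axis where -u^2 - 7*u - 12 = 0, i.e. -(u + 3)*(u + 4) = 0, at u = -4, -3.
On [-4, -3] the curve lies above the axis; ∫[-4,-3] (-u^2 - 7*u - 12) du = 1/6, giving area 1/6.

1/6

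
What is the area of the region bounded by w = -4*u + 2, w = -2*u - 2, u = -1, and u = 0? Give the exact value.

On [-1, 0], (-4*u + 2) - (-2*u - 2) = -2*u + 4 is ≥ 0 throughout, so the area is a single integral of |-2*u + 4|.
∫[-1,0] (-2*u + 4) du = 5.

5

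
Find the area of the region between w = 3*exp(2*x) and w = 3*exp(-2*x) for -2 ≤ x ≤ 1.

The difference (3*exp(2*x)) - (3*exp(-2*x)) = 3*exp(2*x) - 3*exp(-2*x) changes sign at x = 0 inside [-2, 1], so split the integral there.
∫[-2,0] (3*exp(2*x) - 3*exp(-2*x)) dx = -3*exp(4)/2 - 3*exp(-4)/2 + 3; the area of that piece is -3 + 3*exp(-4)/2 + 3*exp(4)/2.
∫[0,1] (3*exp(2*x) - 3*exp(-2*x)) dx = -3 + 3*exp(-2)/2 + 3*exp(2)/2.
Total area = (-3 + 3*exp(-4)/2 + 3*exp(4)/2) + (-3 + 3*exp(-2)/2 + 3*exp(2)/2) = -6 + 3*exp(-4)/2 + 3*exp(-2)/2 + 3*exp(2)/2 + 3*exp(4)/2.

-6 + 3*exp(-4)/2 + 3*exp(-2)/2 + 3*exp(2)/2 + 3*exp(4)/2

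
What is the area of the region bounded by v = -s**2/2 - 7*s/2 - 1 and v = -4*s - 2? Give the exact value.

9/4

Set the curves equal: -s**2/2 - 7*s/2 - 1 = -4*s - 2, so -s**2/2 + s/2 + 1 = 0, which factors as -(s - 2)*(s + 1)/2 = 0. The curves meet at s = -1, 2.
On [-1, 2], v = -s**2/2 - 7*s/2 - 1 is on top; that piece has area ∫[-1,2] (-s**2/2 + s/2 + 1) ds = 9/4.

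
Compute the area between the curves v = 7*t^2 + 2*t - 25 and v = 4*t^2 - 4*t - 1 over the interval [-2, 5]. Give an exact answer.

The difference (7*t^2 + 2*t - 25) - (4*t^2 - 4*t - 1) = 3*t^2 + 6*t - 24 changes sign at t = 2 inside [-2, 5], so split the integral there.
∫[-2,2] (3*t^2 + 6*t - 24) dt = -80; the area of that piece is 80.
∫[2,5] (3*t^2 + 6*t - 24) dt = 108.
Total area = 80 + 108 = 188.

188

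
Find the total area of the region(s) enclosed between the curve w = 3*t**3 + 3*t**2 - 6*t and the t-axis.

37/4

The curve meets the t-axis where 3*t**3 + 3*t**2 - 6*t = 0, i.e. 3*t*(t - 1)*(t + 2) = 0, at t = -2, 0, 1.
On [-2, 0] the curve lies above the axis; ∫[-2,0] (3*t**3 + 3*t**2 - 6*t) dt = 8, giving area 8.
On [0, 1] the curve lies below the axis; ∫[0,1] (3*t**3 + 3*t**2 - 6*t) dt = -5/4, giving area 5/4.
Total area = 8 + 5/4 = 37/4.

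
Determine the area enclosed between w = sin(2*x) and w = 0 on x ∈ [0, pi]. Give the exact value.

The difference (sin(2*x)) - (0) = sin(2*x) changes sign at x = pi/2 inside [0, pi], so split the integral there.
∫[0,pi/2] (sin(2*x)) dx = 1.
∫[pi/2,pi] (sin(2*x)) dx = -1; the area of that piece is 1.
Total area = 1 + 1 = 2.

2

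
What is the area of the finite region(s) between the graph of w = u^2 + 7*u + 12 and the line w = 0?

The curve meets the u-axis where u^2 + 7*u + 12 = 0, i.e. (u + 3)*(u + 4) = 0, at u = -4, -3.
On [-4, -3] the curve lies below the axis; ∫[-4,-3] (u^2 + 7*u + 12) du = -1/6, giving area 1/6.

1/6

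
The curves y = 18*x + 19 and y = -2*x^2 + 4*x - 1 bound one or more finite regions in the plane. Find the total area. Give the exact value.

Set the curves equal: 18*x + 19 = -2*x^2 + 4*x - 1, so 2*x^2 + 14*x + 20 = 0, which factors as 2*(x + 2)*(x + 5) = 0. The curves meet at x = -5, -2.
On [-5, -2], y = -2*x^2 + 4*x - 1 is on top; that piece has area ∫[-5,-2] (-(2*x^2 + 14*x + 20)) dx = 9.

9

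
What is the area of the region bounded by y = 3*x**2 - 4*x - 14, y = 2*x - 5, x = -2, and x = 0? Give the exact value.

12

The difference (3*x**2 - 4*x - 14) - (2*x - 5) = 3*x**2 - 6*x - 9 changes sign at x = -1 inside [-2, 0], so split the integral there.
∫[-2,-1] (3*x**2 - 6*x - 9) dx = 7.
∫[-1,0] (3*x**2 - 6*x - 9) dx = -5; the area of that piece is 5.
Total area = 7 + 5 = 12.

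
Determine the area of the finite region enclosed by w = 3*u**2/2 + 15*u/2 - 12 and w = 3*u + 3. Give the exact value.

Set the curves equal: 3*u**2/2 + 15*u/2 - 12 = 3*u + 3, so 3*u**2/2 + 9*u/2 - 15 = 0, which factors as 3*(u - 2)*(u + 5)/2 = 0. The curves meet at u = -5, 2.
On [-5, 2], w = 3*u + 3 is on top; that piece has area ∫[-5,2] (-(3*u**2/2 + 9*u/2 - 15)) du = 343/4.

343/4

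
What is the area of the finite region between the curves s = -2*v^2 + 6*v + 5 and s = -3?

125/3

Both boundary curves give s as a function of v, so integrate with respect to v. Setting them equal: -2*v^2 + 6*v + 8 = 0, i.e. -2*(v - 4)*(v + 1) = 0, so they meet at v = -1, 4.
For v in [-1, 4], s = -2*v^2 + 6*v + 5 is on the right; area = ∫[-1,4] (-2*v^2 + 6*v + 8) dv = 125/3.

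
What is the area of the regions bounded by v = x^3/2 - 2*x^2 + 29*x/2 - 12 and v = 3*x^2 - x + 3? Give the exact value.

37/24

Set the curves equal: x^3/2 - 2*x^2 + 29*x/2 - 12 = 3*x^2 - x + 3, so x^3/2 - 5*x^2 + 31*x/2 - 15 = 0, which factors as (x - 5)*(x - 3)*(x - 2)/2 = 0. The curves meet at x = 2, 3, 5.
On [2, 3], v = x^3/2 - 2*x^2 + 29*x/2 - 12 is on top; that piece has area ∫[2,3] (x^3/2 - 5*x^2 + 31*x/2 - 15) dx = 5/24.
On [3, 5], v = 3*x^2 - x + 3 is on top; that piece has area ∫[3,5] (-(x^3/2 - 5*x^2 + 31*x/2 - 15)) dx = 4/3.
Total enclosed area = 5/24 + 4/3 = 37/24.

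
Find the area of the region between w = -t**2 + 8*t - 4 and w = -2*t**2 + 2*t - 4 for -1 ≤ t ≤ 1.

6

The difference (-t**2 + 8*t - 4) - (-2*t**2 + 2*t - 4) = t**2 + 6*t changes sign at t = 0 inside [-1, 1], so split the integral there.
∫[-1,0] (t**2 + 6*t) dt = -8/3; the area of that piece is 8/3.
∫[0,1] (t**2 + 6*t) dt = 10/3.
Total area = 8/3 + 10/3 = 6.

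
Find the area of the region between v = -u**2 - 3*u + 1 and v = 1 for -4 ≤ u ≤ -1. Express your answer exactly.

31/6

The difference (-u**2 - 3*u + 1) - (1) = -u**2 - 3*u changes sign at u = -3 inside [-4, -1], so split the integral there.
∫[-4,-3] (-u**2 - 3*u) du = -11/6; the area of that piece is 11/6.
∫[-3,-1] (-u**2 - 3*u) du = 10/3.
Total area = 11/6 + 10/3 = 31/6.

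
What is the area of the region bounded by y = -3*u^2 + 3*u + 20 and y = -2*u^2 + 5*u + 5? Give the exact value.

256/3

Set the curves equal: -3*u^2 + 3*u + 20 = -2*u^2 + 5*u + 5, so -u^2 - 2*u + 15 = 0, which factors as -(u - 3)*(u + 5) = 0. The curves meet at u = -5, 3.
On [-5, 3], y = -3*u^2 + 3*u + 20 is on top; that piece has area ∫[-5,3] (-u^2 - 2*u + 15) du = 256/3.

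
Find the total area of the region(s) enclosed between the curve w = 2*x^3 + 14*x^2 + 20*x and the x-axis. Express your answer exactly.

The curve meets the x-axis where 2*x^3 + 14*x^2 + 20*x = 0, i.e. 2*x*(x + 2)*(x + 5) = 0, at x = -5, -2, 0.
On [-5, -2] the curve lies above the axis; ∫[-5,-2] (2*x^3 + 14*x^2 + 20*x) dx = 63/2, giving area 63/2.
On [-2, 0] the curve lies below the axis; ∫[-2,0] (2*x^3 + 14*x^2 + 20*x) dx = -32/3, giving area 32/3.
Total area = 63/2 + 32/3 = 253/6.

253/6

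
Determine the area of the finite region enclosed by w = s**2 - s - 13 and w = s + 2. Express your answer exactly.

Set the curves equal: s**2 - s - 13 = s + 2, so s**2 - 2*s - 15 = 0, which factors as (s - 5)*(s + 3) = 0. The curves meet at s = -3, 5.
On [-3, 5], w = s + 2 is on top; that piece has area ∫[-3,5] (-(s**2 - 2*s - 15)) ds = 256/3.

256/3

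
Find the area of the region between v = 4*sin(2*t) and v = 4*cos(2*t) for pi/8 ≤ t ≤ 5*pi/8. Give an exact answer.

4*sqrt(2)

On [pi/8, 5*pi/8], (4*sin(2*t)) - (4*cos(2*t)) = 4*sin(2*t) - 4*cos(2*t) is ≥ 0 throughout, so the area is a single integral of |4*sin(2*t) - 4*cos(2*t)|.
∫[pi/8,5*pi/8] (4*sin(2*t) - 4*cos(2*t)) dt = 4*sqrt(2).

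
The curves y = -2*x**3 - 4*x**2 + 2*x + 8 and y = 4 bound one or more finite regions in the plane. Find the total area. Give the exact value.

Set the curves equal: -2*x**3 - 4*x**2 + 2*x + 8 = 4, so -2*x**3 - 4*x**2 + 2*x + 4 = 0, which factors as -2*(x - 1)*(x + 1)*(x + 2) = 0. The curves meet at x = -2, -1, 1.
On [-2, -1], y = 4 is on top; that piece has area ∫[-2,-1] (-(-2*x**3 - 4*x**2 + 2*x + 4)) dx = 5/6.
On [-1, 1], y = -2*x**3 - 4*x**2 + 2*x + 8 is on top; that piece has area ∫[-1,1] (-2*x**3 - 4*x**2 + 2*x + 4) dx = 16/3.
Total enclosed area = 5/6 + 16/3 = 37/6.

37/6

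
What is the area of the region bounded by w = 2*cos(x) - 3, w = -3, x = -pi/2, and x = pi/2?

On [-pi/2, pi/2], (2*cos(x) - 3) - (-3) = 2*cos(x) is ≥ 0 throughout, so the area is a single integral of |2*cos(x)|.
∫[-pi/2,pi/2] (2*cos(x)) dx = 4.

4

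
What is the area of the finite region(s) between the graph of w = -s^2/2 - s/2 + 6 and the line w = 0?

343/12

The curve meets the s-axis where -s^2/2 - s/2 + 6 = 0, i.e. -(s - 3)*(s + 4)/2 = 0, at s = -4, 3.
On [-4, 3] the curve lies above the axis; ∫[-4,3] (-s^2/2 - s/2 + 6) ds = 343/12, giving area 343/12.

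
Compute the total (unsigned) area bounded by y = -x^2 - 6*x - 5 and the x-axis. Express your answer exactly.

The curve meets the x-axis where -x^2 - 6*x - 5 = 0, i.e. -(x + 1)*(x + 5) = 0, at x = -5, -1.
On [-5, -1] the curve lies above the axis; ∫[-5,-1] (-x^2 - 6*x - 5) dx = 32/3, giving area 32/3.

32/3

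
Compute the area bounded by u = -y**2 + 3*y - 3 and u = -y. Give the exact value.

Both boundary curves give u as a function of y, so integrate with respect to y. Setting them equal: -y**2 + 4*y - 3 = 0, i.e. -(y - 3)*(y - 1) = 0, so they meet at y = 1, 3.
For y in [1, 3], u = -y**2 + 3*y - 3 is on the right; area = ∫[1,3] (-y**2 + 4*y - 3) dy = 4/3.

4/3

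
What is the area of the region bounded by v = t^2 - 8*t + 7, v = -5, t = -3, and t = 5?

302/3

The difference (t^2 - 8*t + 7) - (-5) = t^2 - 8*t + 12 changes sign at t = 2 inside [-3, 5], so split the integral there.
∫[-3,2] (t^2 - 8*t + 12) dt = 275/3.
∫[2,5] (t^2 - 8*t + 12) dt = -9; the area of that piece is 9.
Total area = 275/3 + 9 = 302/3.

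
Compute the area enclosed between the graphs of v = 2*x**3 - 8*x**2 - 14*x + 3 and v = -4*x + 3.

443/3

Set the curves equal: 2*x**3 - 8*x**2 - 14*x + 3 = -4*x + 3, so 2*x**3 - 8*x**2 - 10*x = 0, which factors as 2*x*(x - 5)*(x + 1) = 0. The curves meet at x = -1, 0, 5.
On [-1, 0], v = 2*x**3 - 8*x**2 - 14*x + 3 is on top; that piece has area ∫[-1,0] (2*x**3 - 8*x**2 - 10*x) dx = 11/6.
On [0, 5], v = -4*x + 3 is on top; that piece has area ∫[0,5] (-(2*x**3 - 8*x**2 - 10*x)) dx = 875/6.
Total enclosed area = 11/6 + 875/6 = 443/3.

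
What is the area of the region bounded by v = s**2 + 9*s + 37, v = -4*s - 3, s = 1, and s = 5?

On [1, 5], (s**2 + 9*s + 37) - (-4*s - 3) = s**2 + 13*s + 40 is ≥ 0 throughout, so the area is a single integral of |s**2 + 13*s + 40|.
∫[1,5] (s**2 + 13*s + 40) ds = 1072/3.

1072/3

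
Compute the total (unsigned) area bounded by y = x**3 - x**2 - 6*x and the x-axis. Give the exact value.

253/12

The curve meets the x-axis where x**3 - x**2 - 6*x = 0, i.e. x*(x - 3)*(x + 2) = 0, at x = -2, 0, 3.
On [-2, 0] the curve lies above the axis; ∫[-2,0] (x**3 - x**2 - 6*x) dx = 16/3, giving area 16/3.
On [0, 3] the curve lies below the axis; ∫[0,3] (x**3 - x**2 - 6*x) dx = -63/4, giving area 63/4.
Total area = 16/3 + 63/4 = 253/12.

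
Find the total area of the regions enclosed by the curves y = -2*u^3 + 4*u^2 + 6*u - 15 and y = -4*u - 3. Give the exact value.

253/6

Set the curves equal: -2*u^3 + 4*u^2 + 6*u - 15 = -4*u - 3, so -2*u^3 + 4*u^2 + 10*u - 12 = 0, which factors as -2*(u - 3)*(u - 1)*(u + 2) = 0. The curves meet at u = -2, 1, 3.
On [-2, 1], y = -4*u - 3 is on top; that piece has area ∫[-2,1] (-(-2*u^3 + 4*u^2 + 10*u - 12)) du = 63/2.
On [1, 3], y = -2*u^3 + 4*u^2 + 6*u - 15 is on top; that piece has area ∫[1,3] (-2*u^3 + 4*u^2 + 10*u - 12) du = 32/3.
Total enclosed area = 63/2 + 32/3 = 253/6.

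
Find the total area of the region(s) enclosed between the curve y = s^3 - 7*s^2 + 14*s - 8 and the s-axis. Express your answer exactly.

The curve meets the s-axis where s^3 - 7*s^2 + 14*s - 8 = 0, i.e. (s - 4)*(s - 2)*(s - 1) = 0, at s = 1, 2, 4.
On [1, 2] the curve lies above the axis; ∫[1,2] (s^3 - 7*s^2 + 14*s - 8) ds = 5/12, giving area 5/12.
On [2, 4] the curve lies below the axis; ∫[2,4] (s^3 - 7*s^2 + 14*s - 8) ds = -8/3, giving area 8/3.
Total area = 5/12 + 8/3 = 37/12.

37/12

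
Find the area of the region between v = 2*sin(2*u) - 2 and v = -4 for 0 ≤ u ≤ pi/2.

2 + pi

On [0, pi/2], (2*sin(2*u) - 2) - (-4) = 2*sin(2*u) + 2 is ≥ 0 throughout, so the area is a single integral of |2*sin(2*u) + 2|.
∫[0,pi/2] (2*sin(2*u) + 2) du = 2 + pi.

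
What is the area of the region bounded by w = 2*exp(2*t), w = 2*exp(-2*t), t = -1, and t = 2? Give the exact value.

-4 + exp(-4) + exp(-2) + exp(2) + exp(4)

The difference (2*exp(2*t)) - (2*exp(-2*t)) = 2*exp(2*t) - 2*exp(-2*t) changes sign at t = 0 inside [-1, 2], so split the integral there.
∫[-1,0] (2*exp(2*t) - 2*exp(-2*t)) dt = -exp(2) - exp(-2) + 2; the area of that piece is -2 + exp(-2) + exp(2).
∫[0,2] (2*exp(2*t) - 2*exp(-2*t)) dt = -2 + exp(-4) + exp(4).
Total area = (-2 + exp(-2) + exp(2)) + (-2 + exp(-4) + exp(4)) = -4 + exp(-4) + exp(-2) + exp(2) + exp(4).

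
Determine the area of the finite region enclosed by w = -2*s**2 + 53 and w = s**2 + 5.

256

Set the curves equal: -2*s**2 + 53 = s**2 + 5, so -3*s**2 + 48 = 0, which factors as -3*(s - 4)*(s + 4) = 0. The curves meet at s = -4, 4.
On [-4, 4], w = -2*s**2 + 53 is on top; that piece has area ∫[-4,4] (-3*s**2 + 48) ds = 256.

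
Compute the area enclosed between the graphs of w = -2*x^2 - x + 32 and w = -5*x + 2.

512/3

Set the curves equal: -2*x^2 - x + 32 = -5*x + 2, so -2*x^2 + 4*x + 30 = 0, which factors as -2*(x - 5)*(x + 3) = 0. The curves meet at x = -3, 5.
On [-3, 5], w = -2*x^2 - x + 32 is on top; that piece has area ∫[-3,5] (-2*x^2 + 4*x + 30) dx = 512/3.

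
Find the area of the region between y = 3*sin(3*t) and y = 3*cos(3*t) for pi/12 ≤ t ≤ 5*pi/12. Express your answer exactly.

On [pi/12, 5*pi/12], (3*sin(3*t)) - (3*cos(3*t)) = 3*sin(3*t) - 3*cos(3*t) is ≥ 0 throughout, so the area is a single integral of |3*sin(3*t) - 3*cos(3*t)|.
∫[pi/12,5*pi/12] (3*sin(3*t) - 3*cos(3*t)) dt = 2*sqrt(2).

2*sqrt(2)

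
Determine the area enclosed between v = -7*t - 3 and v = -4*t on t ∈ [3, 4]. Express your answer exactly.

27/2

On [3, 4], (-7*t - 3) - (-4*t) = -3*t - 3 is ≤ 0 throughout, so the area is a single integral of |-3*t - 3|.
∫[3,4] (-3*t - 3) dt = -27/2; the area of that piece is 27/2.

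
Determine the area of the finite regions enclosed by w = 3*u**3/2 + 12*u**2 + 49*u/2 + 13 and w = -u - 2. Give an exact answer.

Set the curves equal: 3*u**3/2 + 12*u**2 + 49*u/2 + 13 = -u - 2, so 3*u**3/2 + 12*u**2 + 51*u/2 + 15 = 0, which factors as 3*(u + 1)*(u + 2)*(u + 5)/2 = 0. The curves meet at u = -5, -2, -1.
On [-5, -2], w = 3*u**3/2 + 12*u**2 + 49*u/2 + 13 is on top; that piece has area ∫[-5,-2] (3*u**3/2 + 12*u**2 + 51*u/2 + 15) du = 135/8.
On [-2, -1], w = -u - 2 is on top; that piece has area ∫[-2,-1] (-(3*u**3/2 + 12*u**2 + 51*u/2 + 15)) du = 7/8.
Total enclosed area = 135/8 + 7/8 = 71/4.

71/4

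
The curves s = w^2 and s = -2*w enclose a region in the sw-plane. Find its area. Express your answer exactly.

4/3

Both boundary curves give s as a function of w, so integrate with respect to w. Setting them equal: w^2 + 2*w = 0, i.e. w*(w + 2) = 0, so they meet at w = -2, 0.
For w in [-2, 0], s = w^2 is on the left; area = ∫[-2,0] (-(w^2 + 2*w)) dw = 4/3.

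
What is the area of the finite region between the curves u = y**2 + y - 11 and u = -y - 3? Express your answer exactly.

36

Both boundary curves give u as a function of y, so integrate with respect to y. Setting them equal: y**2 + 2*y - 8 = 0, i.e. (y - 2)*(y + 4) = 0, so they meet at y = -4, 2.
For y in [-4, 2], u = y**2 + y - 11 is on the left; area = ∫[-4,2] (-(y**2 + 2*y - 8)) dy = 36.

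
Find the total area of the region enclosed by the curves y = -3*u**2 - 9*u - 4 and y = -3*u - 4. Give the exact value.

Set the curves equal: -3*u**2 - 9*u - 4 = -3*u - 4, so -3*u**2 - 6*u = 0, which factors as -3*u*(u + 2) = 0. The curves meet at u = -2, 0.
On [-2, 0], y = -3*u**2 - 9*u - 4 is on top; that piece has area ∫[-2,0] (-3*u**2 - 6*u) du = 4.

4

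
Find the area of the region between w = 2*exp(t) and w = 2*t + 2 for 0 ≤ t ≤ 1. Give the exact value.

-5 + 2*exp(1)

On [0, 1], (2*exp(t)) - (2*t + 2) = -2*t + 2*exp(t) - 2 is ≥ 0 throughout, so the area is a single integral of |-2*t + 2*exp(t) - 2|.
∫[0,1] (-2*t + 2*exp(t) - 2) dt = -5 + 2*exp(1).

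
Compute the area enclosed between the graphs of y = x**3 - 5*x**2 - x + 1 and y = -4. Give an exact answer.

148/3

Set the curves equal: x**3 - 5*x**2 - x + 1 = -4, so x**3 - 5*x**2 - x + 5 = 0, which factors as (x - 5)*(x - 1)*(x + 1) = 0. The curves meet at x = -1, 1, 5.
On [-1, 1], y = x**3 - 5*x**2 - x + 1 is on top; that piece has area ∫[-1,1] (x**3 - 5*x**2 - x + 5) dx = 20/3.
On [1, 5], y = -4 is on top; that piece has area ∫[1,5] (-(x**3 - 5*x**2 - x + 5)) dx = 128/3.
Total enclosed area = 20/3 + 128/3 = 148/3.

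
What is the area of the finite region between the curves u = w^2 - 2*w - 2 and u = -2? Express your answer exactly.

Both boundary curves give u as a function of w, so integrate with respect to w. Setting them equal: w^2 - 2*w = 0, i.e. w*(w - 2) = 0, so they meet at w = 0, 2.
For w in [0, 2], u = w^2 - 2*w - 2 is on the left; area = ∫[0,2] (-(w^2 - 2*w)) dw = 4/3.

4/3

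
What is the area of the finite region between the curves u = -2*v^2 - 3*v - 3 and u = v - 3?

8/3

Both boundary curves give u as a function of v, so integrate with respect to v. Setting them equal: -2*v^2 - 4*v = 0, i.e. -2*v*(v + 2) = 0, so they meet at v = -2, 0.
For v in [-2, 0], u = -2*v^2 - 3*v - 3 is on the right; area = ∫[-2,0] (-2*v^2 - 4*v) dv = 8/3.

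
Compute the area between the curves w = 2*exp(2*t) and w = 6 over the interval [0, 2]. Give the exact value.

-17 + 6*log(3) + exp(4)

The difference (2*exp(2*t)) - (6) = 2*exp(2*t) - 6 changes sign at t = log(3)/2 inside [0, 2], so split the integral there.
∫[0,log(3)/2] (2*exp(2*t) - 6) dt = 2 - log(27); the area of that piece is -2 + log(27).
∫[log(3)/2,2] (2*exp(2*t) - 6) dt = -15 + 3*log(3) + exp(4).
Total area = (-2 + log(27)) + (-15 + 3*log(3) + exp(4)) = -17 + 6*log(3) + exp(4).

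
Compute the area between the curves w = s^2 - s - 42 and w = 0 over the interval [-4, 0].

On [-4, 0], (s^2 - s - 42) - (0) = s^2 - s - 42 is ≤ 0 throughout, so the area is a single integral of |s^2 - s - 42|.
∫[-4,0] (s^2 - s - 42) ds = -416/3; the area of that piece is 416/3.

416/3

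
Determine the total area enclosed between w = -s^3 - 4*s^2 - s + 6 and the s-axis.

71/6

The curve meets the s-axis where -s^3 - 4*s^2 - s + 6 = 0, i.e. -(s - 1)*(s + 2)*(s + 3) = 0, at s = -3, -2, 1.
On [-3, -2] the curve lies below the axis; ∫[-3,-2] (-s^3 - 4*s^2 - s + 6) ds = -7/12, giving area 7/12.
On [-2, 1] the curve lies above the axis; ∫[-2,1] (-s^3 - 4*s^2 - s + 6) ds = 45/4, giving area 45/4.
Total area = 7/12 + 45/4 = 71/6.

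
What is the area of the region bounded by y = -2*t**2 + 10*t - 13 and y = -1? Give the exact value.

1/3

Set the curves equal: -2*t**2 + 10*t - 13 = -1, so -2*t**2 + 10*t - 12 = 0, which factors as -2*(t - 3)*(t - 2) = 0. The curves meet at t = 2, 3.
On [2, 3], y = -2*t**2 + 10*t - 13 is on top; that piece has area ∫[2,3] (-2*t**2 + 10*t - 12) dt = 1/3.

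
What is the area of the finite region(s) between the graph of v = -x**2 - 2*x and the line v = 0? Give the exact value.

The curve meets the x-axis where -x**2 - 2*x = 0, i.e. -x*(x + 2) = 0, at x = -2, 0.
On [-2, 0] the curve lies above the axis; ∫[-2,0] (-x**2 - 2*x) dx = 4/3, giving area 4/3.

4/3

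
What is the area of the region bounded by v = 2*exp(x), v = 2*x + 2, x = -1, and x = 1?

On [-1, 1], (2*exp(x)) - (2*x + 2) = -2*x + 2*exp(x) - 2 is ≥ 0 throughout, so the area is a single integral of |-2*x + 2*exp(x) - 2|.
∫[-1,1] (-2*x + 2*exp(x) - 2) dx = -4 - 2*exp(-1) + 2*exp(1).

-4 - 2*exp(-1) + 2*exp(1)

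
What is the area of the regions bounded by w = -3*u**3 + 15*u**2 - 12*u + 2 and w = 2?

Set the curves equal: -3*u**3 + 15*u**2 - 12*u + 2 = 2, so -3*u**3 + 15*u**2 - 12*u = 0, which factors as -3*u*(u - 4)*(u - 1) = 0. The curves meet at u = 0, 1, 4.
On [0, 1], w = 2 is on top; that piece has area ∫[0,1] (-(-3*u**3 + 15*u**2 - 12*u)) du = 7/4.
On [1, 4], w = -3*u**3 + 15*u**2 - 12*u + 2 is on top; that piece has area ∫[1,4] (-3*u**3 + 15*u**2 - 12*u) du = 135/4.
Total enclosed area = 7/4 + 135/4 = 71/2.

71/2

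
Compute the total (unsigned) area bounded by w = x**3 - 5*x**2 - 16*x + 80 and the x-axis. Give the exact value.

5137/12

The curve meets the x-axis where x**3 - 5*x**2 - 16*x + 80 = 0, i.e. (x - 5)*(x - 4)*(x + 4) = 0, at x = -4, 4, 5.
On [-4, 4] the curve lies above the axis; ∫[-4,4] (x**3 - 5*x**2 - 16*x + 80) dx = 1280/3, giving area 1280/3.
On [4, 5] the curve lies below the axis; ∫[4,5] (x**3 - 5*x**2 - 16*x + 80) dx = -17/12, giving area 17/12.
Total area = 1280/3 + 17/12 = 5137/12.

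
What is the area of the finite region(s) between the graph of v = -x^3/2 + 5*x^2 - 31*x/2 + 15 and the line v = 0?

The curve meets the x-axis where -x^3/2 + 5*x^2 - 31*x/2 + 15 = 0, i.e. -(x - 5)*(x - 3)*(x - 2)/2 = 0, at x = 2, 3, 5.
On [2, 3] the curve lies below the axis; ∫[2,3] (-x^3/2 + 5*x^2 - 31*x/2 + 15) dx = -5/24, giving area 5/24.
On [3, 5] the curve lies above the axis; ∫[3,5] (-x^3/2 + 5*x^2 - 31*x/2 + 15) dx = 4/3, giving area 4/3.
Total area = 5/24 + 4/3 = 37/24.

37/24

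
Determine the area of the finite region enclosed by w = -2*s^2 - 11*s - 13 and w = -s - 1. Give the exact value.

1/3

Set the curves equal: -2*s^2 - 11*s - 13 = -s - 1, so -2*s^2 - 10*s - 12 = 0, which factors as -2*(s + 2)*(s + 3) = 0. The curves meet at s = -3, -2.
On [-3, -2], w = -2*s^2 - 11*s - 13 is on top; that piece has area ∫[-3,-2] (-2*s^2 - 10*s - 12) ds = 1/3.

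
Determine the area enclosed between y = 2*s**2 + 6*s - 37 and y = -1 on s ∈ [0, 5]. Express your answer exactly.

313/3

The difference (2*s**2 + 6*s - 37) - (-1) = 2*s**2 + 6*s - 36 changes sign at s = 3 inside [0, 5], so split the integral there.
∫[0,3] (2*s**2 + 6*s - 36) ds = -63; the area of that piece is 63.
∫[3,5] (2*s**2 + 6*s - 36) ds = 124/3.
Total area = 63 + 124/3 = 313/3.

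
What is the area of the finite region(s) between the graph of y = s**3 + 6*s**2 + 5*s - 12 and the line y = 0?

131/4

The curve meets the s-axis where s**3 + 6*s**2 + 5*s - 12 = 0, i.e. (s - 1)*(s + 3)*(s + 4) = 0, at s = -4, -3, 1.
On [-4, -3] the curve lies above the axis; ∫[-4,-3] (s**3 + 6*s**2 + 5*s - 12) ds = 3/4, giving area 3/4.
On [-3, 1] the curve lies below the axis; ∫[-3,1] (s**3 + 6*s**2 + 5*s - 12) ds = -32, giving area 32.
Total area = 3/4 + 32 = 131/4.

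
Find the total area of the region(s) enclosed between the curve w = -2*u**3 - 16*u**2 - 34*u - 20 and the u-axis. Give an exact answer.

71/3

The curve meets the u-axis where -2*u**3 - 16*u**2 - 34*u - 20 = 0, i.e. -2*(u + 1)*(u + 2)*(u + 5) = 0, at u = -5, -2, -1.
On [-5, -2] the curve lies below the axis; ∫[-5,-2] (-2*u**3 - 16*u**2 - 34*u - 20) du = -45/2, giving area 45/2.
On [-2, -1] the curve lies above the axis; ∫[-2,-1] (-2*u**3 - 16*u**2 - 34*u - 20) du = 7/6, giving area 7/6.
Total area = 45/2 + 7/6 = 71/3.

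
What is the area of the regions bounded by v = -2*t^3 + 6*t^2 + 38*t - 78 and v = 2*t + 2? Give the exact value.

999/2

Set the curves equal: -2*t^3 + 6*t^2 + 38*t - 78 = 2*t + 2, so -2*t^3 + 6*t^2 + 36*t - 80 = 0, which factors as -2*(t - 5)*(t - 2)*(t + 4) = 0. The curves meet at t = -4, 2, 5.
On [-4, 2], v = 2*t + 2 is on top; that piece has area ∫[-4,2] (-(-2*t^3 + 6*t^2 + 36*t - 80)) dt = 432.
On [2, 5], v = -2*t^3 + 6*t^2 + 38*t - 78 is on top; that piece has area ∫[2,5] (-2*t^3 + 6*t^2 + 36*t - 80) dt = 135/2.
Total enclosed area = 432 + 135/2 = 999/2.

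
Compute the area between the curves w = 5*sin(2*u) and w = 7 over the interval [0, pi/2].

On [0, pi/2], (5*sin(2*u)) - (7) = 5*sin(2*u) - 7 is ≤ 0 throughout, so the area is a single integral of |5*sin(2*u) - 7|.
∫[0,pi/2] (5*sin(2*u) - 7) du = 5 - 7*pi/2; the area of that piece is -5 + 7*pi/2.

-5 + 7*pi/2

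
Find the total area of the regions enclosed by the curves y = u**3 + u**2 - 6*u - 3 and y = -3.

Set the curves equal: u**3 + u**2 - 6*u - 3 = -3, so u**3 + u**2 - 6*u = 0, which factors as u*(u - 2)*(u + 3) = 0. The curves meet at u = -3, 0, 2.
On [-3, 0], y = u**3 + u**2 - 6*u - 3 is on top; that piece has area ∫[-3,0] (u**3 + u**2 - 6*u) du = 63/4.
On [0, 2], y = -3 is on top; that piece has area ∫[0,2] (-(u**3 + u**2 - 6*u)) du = 16/3.
Total enclosed area = 63/4 + 16/3 = 253/12.

253/12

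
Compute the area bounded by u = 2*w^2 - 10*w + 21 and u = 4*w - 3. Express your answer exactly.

Both boundary curves give u as a function of w, so integrate with respect to w. Setting them equal: 2*w^2 - 14*w + 24 = 0, i.e. 2*(w - 4)*(w - 3) = 0, so they meet at w = 3, 4.
For w in [3, 4], u = 2*w^2 - 10*w + 21 is on the left; area = ∫[3,4] (-(2*w^2 - 14*w + 24)) dw = 1/3.

1/3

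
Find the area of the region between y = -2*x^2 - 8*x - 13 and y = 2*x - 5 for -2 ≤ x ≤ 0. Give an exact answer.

6

The difference (-2*x^2 - 8*x - 13) - (2*x - 5) = -2*x^2 - 10*x - 8 changes sign at x = -1 inside [-2, 0], so split the integral there.
∫[-2,-1] (-2*x^2 - 10*x - 8) dx = 7/3.
∫[-1,0] (-2*x^2 - 10*x - 8) dx = -11/3; the area of that piece is 11/3.
Total area = 7/3 + 11/3 = 6.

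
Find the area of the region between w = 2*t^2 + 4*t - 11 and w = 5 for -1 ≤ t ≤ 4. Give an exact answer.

196/3

The difference (2*t^2 + 4*t - 11) - (5) = 2*t^2 + 4*t - 16 changes sign at t = 2 inside [-1, 4], so split the integral there.
∫[-1,2] (2*t^2 + 4*t - 16) dt = -36; the area of that piece is 36.
∫[2,4] (2*t^2 + 4*t - 16) dt = 88/3.
Total area = 36 + 88/3 = 196/3.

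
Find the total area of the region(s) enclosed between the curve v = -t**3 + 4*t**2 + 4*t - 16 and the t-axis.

148/3

The curve meets the t-axis where -t**3 + 4*t**2 + 4*t - 16 = 0, i.e. -(t - 4)*(t - 2)*(t + 2) = 0, at t = -2, 2, 4.
On [-2, 2] the curve lies below the axis; ∫[-2,2] (-t**3 + 4*t**2 + 4*t - 16) dt = -128/3, giving area 128/3.
On [2, 4] the curve lies above the axis; ∫[2,4] (-t**3 + 4*t**2 + 4*t - 16) dt = 20/3, giving area 20/3.
Total area = 128/3 + 20/3 = 148/3.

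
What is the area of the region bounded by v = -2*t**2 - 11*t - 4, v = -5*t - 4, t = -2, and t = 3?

The difference (-2*t**2 - 11*t - 4) - (-5*t - 4) = -2*t**2 - 6*t changes sign at t = 0 inside [-2, 3], so split the integral there.
∫[-2,0] (-2*t**2 - 6*t) dt = 20/3.
∫[0,3] (-2*t**2 - 6*t) dt = -45; the area of that piece is 45.
Total area = 20/3 + 45 = 155/3.

155/3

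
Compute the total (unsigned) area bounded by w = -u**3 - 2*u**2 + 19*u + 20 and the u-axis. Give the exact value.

2521/12

The curve meets the u-axis where -u**3 - 2*u**2 + 19*u + 20 = 0, i.e. -(u - 4)*(u + 1)*(u + 5) = 0, at u = -5, -1, 4.
On [-5, -1] the curve lies below the axis; ∫[-5,-1] (-u**3 - 2*u**2 + 19*u + 20) du = -224/3, giving area 224/3.
On [-1, 4] the curve lies above the axis; ∫[-1,4] (-u**3 - 2*u**2 + 19*u + 20) du = 1625/12, giving area 1625/12.
Total area = 224/3 + 1625/12 = 2521/12.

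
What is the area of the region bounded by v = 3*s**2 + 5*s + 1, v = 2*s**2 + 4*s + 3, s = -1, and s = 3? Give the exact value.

The difference (3*s**2 + 5*s + 1) - (2*s**2 + 4*s + 3) = s**2 + s - 2 changes sign at s = 1 inside [-1, 3], so split the integral there.
∫[-1,1] (s**2 + s - 2) ds = -10/3; the area of that piece is 10/3.
∫[1,3] (s**2 + s - 2) ds = 26/3.
Total area = 10/3 + 26/3 = 12.

12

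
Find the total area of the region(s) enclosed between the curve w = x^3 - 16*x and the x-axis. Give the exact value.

128

The curve meets the x-axis where x^3 - 16*x = 0, i.e. x*(x - 4)*(x + 4) = 0, at x = -4, 0, 4.
On [-4, 0] the curve lies above the axis; ∫[-4,0] (x^3 - 16*x) dx = 64, giving area 64.
On [0, 4] the curve lies below the axis; ∫[0,4] (x^3 - 16*x) dx = -64, giving area 64.
Total area = 64 + 64 = 128.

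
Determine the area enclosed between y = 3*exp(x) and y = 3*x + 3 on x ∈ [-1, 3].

On [-1, 3], (3*exp(x)) - (3*x + 3) = -3*x + 3*exp(x) - 3 is ≥ 0 throughout, so the area is a single integral of |-3*x + 3*exp(x) - 3|.
∫[-1,3] (-3*x + 3*exp(x) - 3) dx = -24 - 3*exp(-1) + 3*exp(3).

-24 - 3*exp(-1) + 3*exp(3)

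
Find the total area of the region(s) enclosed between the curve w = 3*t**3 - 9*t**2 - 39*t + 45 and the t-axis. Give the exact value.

384

The curve meets the t-axis where 3*t**3 - 9*t**2 - 39*t + 45 = 0, i.e. 3*(t - 5)*(t - 1)*(t + 3) = 0, at t = -3, 1, 5.
On [-3, 1] the curve lies above the axis; ∫[-3,1] (3*t**3 - 9*t**2 - 39*t + 45) dt = 192, giving area 192.
On [1, 5] the curve lies below the axis; ∫[1,5] (3*t**3 - 9*t**2 - 39*t + 45) dt = -192, giving area 192.
Total area = 192 + 192 = 384.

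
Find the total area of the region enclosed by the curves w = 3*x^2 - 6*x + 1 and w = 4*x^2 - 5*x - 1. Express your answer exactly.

Set the curves equal: 3*x^2 - 6*x + 1 = 4*x^2 - 5*x - 1, so -x^2 - x + 2 = 0, which factors as -(x - 1)*(x + 2) = 0. The curves meet at x = -2, 1.
On [-2, 1], w = 3*x^2 - 6*x + 1 is on top; that piece has area ∫[-2,1] (-x^2 - x + 2) dx = 9/2.

9/2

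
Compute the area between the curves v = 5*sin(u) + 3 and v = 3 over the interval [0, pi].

On [0, pi], (5*sin(u) + 3) - (3) = 5*sin(u) is ≥ 0 throughout, so the area is a single integral of |5*sin(u)|.
∫[0,pi] (5*sin(u)) du = 10.

10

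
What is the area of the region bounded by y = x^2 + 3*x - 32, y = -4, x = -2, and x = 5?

The difference (x^2 + 3*x - 32) - (-4) = x^2 + 3*x - 28 changes sign at x = 4 inside [-2, 5], so split the integral there.
∫[-2,4] (x^2 + 3*x - 28) dx = -126; the area of that piece is 126.
∫[4,5] (x^2 + 3*x - 28) dx = 35/6.
Total area = 126 + 35/6 = 791/6.

791/6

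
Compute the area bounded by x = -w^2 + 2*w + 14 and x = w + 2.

Both boundary curves give x as a function of w, so integrate with respect to w. Setting them equal: -w^2 + w + 12 = 0, i.e. -(w - 4)*(w + 3) = 0, so they meet at w = -3, 4.
For w in [-3, 4], x = -w^2 + 2*w + 14 is on the right; area = ∫[-3,4] (-w^2 + w + 12) dw = 343/6.

343/6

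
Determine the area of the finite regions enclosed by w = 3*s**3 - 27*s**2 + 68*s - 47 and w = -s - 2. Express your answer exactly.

Set the curves equal: 3*s**3 - 27*s**2 + 68*s - 47 = -s - 2, so 3*s**3 - 27*s**2 + 69*s - 45 = 0, which factors as 3*(s - 5)*(s - 3)*(s - 1) = 0. The curves meet at s = 1, 3, 5.
On [1, 3], w = 3*s**3 - 27*s**2 + 68*s - 47 is on top; that piece has area ∫[1,3] (3*s**3 - 27*s**2 + 69*s - 45) ds = 12.
On [3, 5], w = -s - 2 is on top; that piece has area ∫[3,5] (-(3*s**3 - 27*s**2 + 69*s - 45)) ds = 12.
Total enclosed area = 12 + 12 = 24.

24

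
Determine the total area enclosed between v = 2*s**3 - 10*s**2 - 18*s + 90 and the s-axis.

1136/3

The curve meets the s-axis where 2*s**3 - 10*s**2 - 18*s + 90 = 0, i.e. 2*(s - 5)*(s - 3)*(s + 3) = 0, at s = -3, 3, 5.
On [-3, 3] the curve lies above the axis; ∫[-3,3] (2*s**3 - 10*s**2 - 18*s + 90) ds = 360, giving area 360.
On [3, 5] the curve lies below the axis; ∫[3,5] (2*s**3 - 10*s**2 - 18*s + 90) ds = -56/3, giving area 56/3.
Total area = 360 + 56/3 = 1136/3.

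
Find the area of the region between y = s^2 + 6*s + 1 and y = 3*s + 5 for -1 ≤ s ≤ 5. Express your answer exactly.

206/3

The difference (s^2 + 6*s + 1) - (3*s + 5) = s^2 + 3*s - 4 changes sign at s = 1 inside [-1, 5], so split the integral there.
∫[-1,1] (s^2 + 3*s - 4) ds = -22/3; the area of that piece is 22/3.
∫[1,5] (s^2 + 3*s - 4) ds = 184/3.
Total area = 22/3 + 184/3 = 206/3.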